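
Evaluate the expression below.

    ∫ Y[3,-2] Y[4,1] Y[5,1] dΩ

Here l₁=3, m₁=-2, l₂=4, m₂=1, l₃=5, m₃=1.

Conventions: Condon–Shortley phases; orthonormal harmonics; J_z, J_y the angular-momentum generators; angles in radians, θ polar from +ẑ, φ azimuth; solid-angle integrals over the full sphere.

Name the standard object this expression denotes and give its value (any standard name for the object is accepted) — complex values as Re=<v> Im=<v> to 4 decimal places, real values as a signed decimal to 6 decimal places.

Gaunt coefficient, +0.138239

This is a Gaunt coefficient — the integral of a triple product of spherical harmonics over the sphere.
Rules hold: Σm=0, L=12 even, 1≤5≤7.
N = 7·9·11 = 693
Δ = 2!·4!·6!/13! = 1/180180
Racah Σ t=0..2: t=0:+1/576 t=1:−1/144 t=2:+1/576 = -1/288
⇒ 3j(3 4 5; 0 0 0)² = 20/1001, sgn +1
Racah Σ t=1..2: t=1:−1/1152 t=2:+1/432 = 5/3456
⇒ 3j(3 4 5; -2 1 1)² = 625/36036, sgn +1
4πI² = N·(3j₀)²·(3jₘ)² = 3125/13013
I = +1·√(0.240144/4π) = 0.13823925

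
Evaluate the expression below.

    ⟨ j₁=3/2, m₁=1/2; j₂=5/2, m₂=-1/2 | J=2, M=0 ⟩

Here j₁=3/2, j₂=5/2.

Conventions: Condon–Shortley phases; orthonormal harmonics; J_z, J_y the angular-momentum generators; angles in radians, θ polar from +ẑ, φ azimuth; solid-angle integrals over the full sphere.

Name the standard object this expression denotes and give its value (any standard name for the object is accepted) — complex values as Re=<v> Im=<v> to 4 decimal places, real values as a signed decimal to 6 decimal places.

Clebsch–Gordan coefficient, −√(1/14) ≈ -0.267261

This is a Clebsch–Gordan (vector-coupling) coefficient.
j₁+j₂−J=2  J+j₁−j₂=1  J−j₁+j₂=3  j₁+j₂+J+1=7
(j₁±m₁, j₂±m₂, J±M) = (2,1,2,3,2,2)
P² = 8/7
sum k=0..1:
  [0] +1/4 = 1/4
  [1] −1/2 = -1/2
S = -1/4
C² = P²·S² = 1/14 ; C = -0.267261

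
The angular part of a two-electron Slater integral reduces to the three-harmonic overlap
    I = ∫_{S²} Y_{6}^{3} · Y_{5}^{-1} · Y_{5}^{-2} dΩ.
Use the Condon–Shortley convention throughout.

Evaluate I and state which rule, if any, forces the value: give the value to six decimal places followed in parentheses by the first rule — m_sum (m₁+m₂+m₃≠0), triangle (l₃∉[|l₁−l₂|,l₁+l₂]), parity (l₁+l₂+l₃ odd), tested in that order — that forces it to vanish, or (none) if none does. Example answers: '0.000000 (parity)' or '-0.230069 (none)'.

-0.071298 (none)

Rules hold: Σm=0, L=16 even, 1≤5≤11.
N = 13·11·11 = 1573
Δ = 6!·6!·4!/17! = 1/28588560
Racah Σ t=1..5: t=1:−1/345600 t=2:+1/13824 t=3:−1/5184 t=4:+1/13824 t=5:−1/345600 = -7/129600
⇒ 3j(6 5 5; 0 0 0)² = 80/7293, sgn +1
Racah Σ t=0..3: t=0:+1/622080 t=1:−1/34560 t=2:+1/23040 t=3:−1/155520 = 1/103680
⇒ 3j(6 5 5; 3 -1 -2)² = 9/2431, sgn -1
4πI² = N·(3j₀)²·(3jₘ)² = 240/3757
I = -1·√(0.0638808/4π) = -0.07129845
No selection rule forces the value: the integral is nonzero (none).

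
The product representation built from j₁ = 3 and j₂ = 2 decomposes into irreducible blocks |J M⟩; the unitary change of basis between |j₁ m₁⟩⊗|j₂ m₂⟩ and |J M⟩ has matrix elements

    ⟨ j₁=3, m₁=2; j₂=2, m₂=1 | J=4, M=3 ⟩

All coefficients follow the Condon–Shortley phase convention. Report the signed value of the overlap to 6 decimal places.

+√(1/20) = +0.223607

triangle: 1!×5!×3!/10! = 720/3628800
(j±m)!: 5!×1!×3!×1!×7!×1! = 3628800
prefactor² = (2J+1)×Δ×N² = 6480
  k=0: +1/(0!×1!×1!×3!×4!×0!) = 1/144
  k=1: −1/(1!×0!×0!×2!×5!×1!) = -1/240
Σ = 1/360  ⇒  CG² = 6480×(1/360)² = 1/20
CG = +√(1/20) = +0.223607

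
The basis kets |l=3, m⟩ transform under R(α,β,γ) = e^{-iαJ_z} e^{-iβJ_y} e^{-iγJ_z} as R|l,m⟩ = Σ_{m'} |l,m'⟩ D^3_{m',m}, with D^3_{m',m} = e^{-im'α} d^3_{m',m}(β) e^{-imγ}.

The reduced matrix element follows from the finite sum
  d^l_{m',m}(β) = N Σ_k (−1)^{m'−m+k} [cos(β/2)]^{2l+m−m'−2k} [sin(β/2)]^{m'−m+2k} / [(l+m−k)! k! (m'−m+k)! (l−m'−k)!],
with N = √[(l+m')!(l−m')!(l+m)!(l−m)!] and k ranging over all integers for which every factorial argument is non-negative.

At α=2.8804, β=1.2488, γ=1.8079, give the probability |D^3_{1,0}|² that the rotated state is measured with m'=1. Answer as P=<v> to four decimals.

Split into d^3_{1,0}(β=1.2488) × two z-phases.
Half-angle: c=0.811314, s=0.584611. N=√(24·2·6·6)=41.569219
The bounds max(0,m−m')=0 and min(l+m,l−m')=2 give 3 terms
  k=0: (−1)^1·41.5692/(12)·0.8113^5·0.5846^1 = -0.711873
  k=1: (−1)^2·41.5692/(4)·0.8113^3·0.5846^3 = +1.108866
  k=2: (−1)^3·41.5692/(12)·0.8113^1·0.5846^5 = -0.191917
d^3_{1,0}(1.2488) = -0.711873 +1.108866 -0.191917 = +0.205076
|D^3_{1,0}|² = |d^3_{1,0}(β)|² = (+0.205076)² = 0.042056 (the z-rotation phases have unit modulus)

P=0.0421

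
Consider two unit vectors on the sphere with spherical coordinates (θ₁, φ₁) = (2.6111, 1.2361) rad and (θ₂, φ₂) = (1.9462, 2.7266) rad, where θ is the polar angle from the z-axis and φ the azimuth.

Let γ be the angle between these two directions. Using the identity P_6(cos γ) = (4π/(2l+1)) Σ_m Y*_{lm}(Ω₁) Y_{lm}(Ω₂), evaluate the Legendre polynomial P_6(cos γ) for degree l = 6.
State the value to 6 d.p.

Term-by-term m-sum for l=6 (normalisation 4π/13 = 0.966644):
  m=-6: Y*=0.00343 + 0.00734j  Y=-0.24908 + 0.19000j  product -0.00225 - 0.00118j
  m=-5: Y*=-0.04761 + 0.00491j  Y=-0.20660 + 0.37447j  product 0.00800 - 0.01884j
  m=-4: Y*=0.03862 - 0.16347j  Y=-0.01140 + 0.12746j  product 0.02040 + 0.00679j
  m=-3: Y*=0.31829 + 0.20254j  Y=-0.09365 - 0.27719j  product 0.02633 - 0.10719j
  m=-2: Y*=-0.38412 + 0.30394j  Y=-0.15666 - 0.17129j  product 0.11224 + 0.01818j
  m=-1: Y*=-0.05592 - 0.16078j  Y=0.20106 + 0.08858j  product 0.00300 - 0.03728j
  m=+0: Y*=-0.38846 + 0.00000j  Y=0.25325 + 0.00000j  product -0.09838 + 0.00000j
  m=+1: Y*=0.05592 - 0.16078j  Y=-0.20106 + 0.08858j  product 0.00300 + 0.03728j
  m=+2: Y*=-0.38412 - 0.30394j  Y=-0.15666 + 0.17129j  product 0.11224 - 0.01818j
  m=+3: Y*=-0.31829 + 0.20254j  Y=0.09365 - 0.27719j  product 0.02633 + 0.10719j
  m=+4: Y*=0.03862 + 0.16347j  Y=-0.01140 - 0.12746j  product 0.02040 - 0.00679j
  m=+5: Y*=0.04761 + 0.00491j  Y=0.20660 + 0.37447j  product 0.00800 + 0.01884j
  m=+6: Y*=0.00343 - 0.00734j  Y=-0.24908 - 0.19000j  product -0.00225 + 0.00118j
Accumulated sum 0.23705 + 0.00000j; after 4π/(2l+1) scaling, 0.22914 + 0.00000j ⇒ P_6 = 0.229144

0.229144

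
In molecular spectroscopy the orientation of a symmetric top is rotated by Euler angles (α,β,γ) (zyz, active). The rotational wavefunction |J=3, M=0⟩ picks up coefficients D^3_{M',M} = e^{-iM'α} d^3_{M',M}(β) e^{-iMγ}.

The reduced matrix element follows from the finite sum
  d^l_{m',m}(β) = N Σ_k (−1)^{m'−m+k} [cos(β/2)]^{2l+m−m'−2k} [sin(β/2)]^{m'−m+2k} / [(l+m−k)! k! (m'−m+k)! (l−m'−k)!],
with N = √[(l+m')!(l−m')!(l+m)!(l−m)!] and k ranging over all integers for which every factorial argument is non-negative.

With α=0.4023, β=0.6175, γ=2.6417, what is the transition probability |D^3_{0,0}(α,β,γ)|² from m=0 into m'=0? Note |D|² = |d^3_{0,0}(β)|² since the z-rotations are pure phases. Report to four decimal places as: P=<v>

P=0.0174

Split into d^3_{0,0}(β=0.6175) × two z-phases.
Half-angle: c=0.952714, s=0.303868. N=√(6·6·6·6)=36.000000
k∈{0,1,2,3} keeps every argument non-negative
  k=0: (−1)^0·36.0000/(36)·0.9527^6·0.3039^0 = +0.747783
  k=1: (−1)^1·36.0000/(4)·0.9527^4·0.3039^2 = -0.684641
  k=2: (−1)^2·36.0000/(4)·0.9527^2·0.3039^4 = +0.069648
  k=3: (−1)^3·36.0000/(36)·0.9527^0·0.3039^6 = -0.000787
d^3_{0,0}(0.6175) = +0.747783 -0.684641 +0.069648 -0.000787 = +0.132003
|D^3_{0,0}|² = |d^3_{0,0}(β)|² = (+0.132003)² = 0.017425 (the z-rotation phases have unit modulus)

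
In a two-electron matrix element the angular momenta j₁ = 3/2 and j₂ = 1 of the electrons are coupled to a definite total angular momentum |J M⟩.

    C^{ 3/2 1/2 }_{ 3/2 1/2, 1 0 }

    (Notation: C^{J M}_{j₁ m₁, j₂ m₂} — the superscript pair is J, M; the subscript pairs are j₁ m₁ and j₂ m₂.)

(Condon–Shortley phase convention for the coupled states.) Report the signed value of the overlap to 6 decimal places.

+0.258199  (= +√(1/15))

√[4·1!2!1!/5! · 2!1!1!1!2!1!] = √(4/15)
  +(−1)^0/∏(0,1,1,1,1,0)! = 1  (running 1)
  +(−1)^1/∏(1,0,0,0,2,1)! = -1/2  (running 1/2)
⟨..|..⟩ = √(4/15)·(1/2) = +0.258199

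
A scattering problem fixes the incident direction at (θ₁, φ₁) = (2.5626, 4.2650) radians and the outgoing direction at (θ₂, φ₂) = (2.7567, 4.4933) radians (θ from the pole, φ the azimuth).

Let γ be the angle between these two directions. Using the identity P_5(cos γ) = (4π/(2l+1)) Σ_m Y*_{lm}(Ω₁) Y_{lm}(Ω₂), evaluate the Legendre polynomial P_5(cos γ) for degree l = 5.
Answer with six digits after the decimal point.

Expand P_5 via completeness: Σ_{m} conj(Y_{5,m}) at Ω₁ times Y_{5,m} at Ω₂ —
  m=-5: (-0.017899, 0.014069) × (-0.003079, 0.001585) = (0.000033, -0.000072)  (running Σ = (0.000033, -0.000072))
  m=-4: (0.023900, 0.107504) × (-0.017300, -0.020773) = (0.001820, -0.002356)  (running Σ = (0.001852, -0.002428))
  m=-3: (0.292860, 0.068148) × (0.075301, -0.097574) = (0.028702, -0.023444)  (running Σ = (0.030555, -0.025872))
  m=-2: (0.292793, -0.365035) × (0.316227, 0.148170) = (0.146677, -0.072051)  (running Σ = (0.177231, -0.097923))
  m=-1: (-0.113659, -0.236869) × (-0.116831, 0.524700) = (0.137564, -0.031963)  (running Σ = (0.314796, -0.129886))
  m=0: (0.305334, -0.000000) × (-0.147161, 0.000000) = (-0.044933, 0.000000)  (running Σ = (0.269862, -0.129886))
  m=1: (0.113659, -0.236869) × (0.116831, 0.524700) = (0.137564, 0.031963)  (running Σ = (0.407426, -0.097923))
  m=2: (0.292793, 0.365035) × (0.316227, -0.148170) = (0.146677, 0.072051)  (running Σ = (0.554103, -0.025872))
  m=3: (-0.292860, 0.068148) × (-0.075301, -0.097574) = (0.028702, 0.023444)  (running Σ = (0.582805, -0.002428))
  m=4: (0.023900, -0.107504) × (-0.017300, 0.020773) = (0.001820, 0.002356)  (running Σ = (0.584625, -0.000072))
  m=5: (0.017899, 0.014069) × (0.003079, 0.001585) = (0.000033, 0.000072)  (running Σ = (0.584658, 0.000000))
Total Σ_m = (0.584658, 0.000000). Multiply by 1.142397: (0.667911, 0.000000). P_5(cos γ) = 0.667911

0.667911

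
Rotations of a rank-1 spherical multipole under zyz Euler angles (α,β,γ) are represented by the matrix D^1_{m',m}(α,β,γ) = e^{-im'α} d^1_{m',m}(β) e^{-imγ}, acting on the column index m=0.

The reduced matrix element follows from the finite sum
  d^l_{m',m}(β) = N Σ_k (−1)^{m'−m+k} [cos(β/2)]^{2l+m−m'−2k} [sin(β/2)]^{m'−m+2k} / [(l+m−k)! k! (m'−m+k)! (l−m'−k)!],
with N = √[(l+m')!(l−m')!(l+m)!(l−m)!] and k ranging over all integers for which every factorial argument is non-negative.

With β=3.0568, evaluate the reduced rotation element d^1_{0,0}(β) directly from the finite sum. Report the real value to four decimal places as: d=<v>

d^1_{0,0}(β=3.0568) via the finite sum:
c=cos(3.056800/2)=0.042384, s=sin(3.056800/2)=0.999101; N=√[1·1·1·1]=1.000000
The bounds max(0,m−m')=0 and min(l+m,l−m')=1 give 2 terms
  k=0: (−1)^0·1.0000/(1)·0.0424^2·0.9991^0 = +0.001796
  k=1: (−1)^1·1.0000/(1)·0.0424^0·0.9991^2 = -0.998204
d^1_{0,0}(3.0568) = +0.001796 -0.998204 = -0.996407

d=-0.9964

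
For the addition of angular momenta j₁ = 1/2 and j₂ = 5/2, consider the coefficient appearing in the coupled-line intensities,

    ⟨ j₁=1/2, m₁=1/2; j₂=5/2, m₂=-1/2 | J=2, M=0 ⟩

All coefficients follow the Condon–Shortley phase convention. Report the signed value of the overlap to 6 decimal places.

+√(1/2) = +0.707107

triangle: 1!·0!·4!/6! = 24/720
(j±m)!: 1!·0!·2!·3!·2!·2! = 48
prefactor² = (2J+1)·Δ·N² = 8
  k=0: +1/(0!·1!·0!·2!·0!·2!) = 1/4
Σ = 1/4  ⇒  CG² = 8·(1/4)² = 1/2
CG = +√(1/2) = +0.707107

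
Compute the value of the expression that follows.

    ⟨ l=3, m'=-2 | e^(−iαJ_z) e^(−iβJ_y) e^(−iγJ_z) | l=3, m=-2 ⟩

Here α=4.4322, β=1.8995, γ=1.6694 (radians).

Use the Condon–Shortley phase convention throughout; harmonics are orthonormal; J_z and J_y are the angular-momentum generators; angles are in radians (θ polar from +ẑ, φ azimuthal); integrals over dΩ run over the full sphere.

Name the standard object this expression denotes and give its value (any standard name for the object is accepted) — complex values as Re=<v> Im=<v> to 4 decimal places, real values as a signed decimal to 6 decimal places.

This is a Wigner D-matrix element — the rotation-matrix element ⟨l m'| R(α,β,γ) |l m⟩ in the angular-momentum basis.
Split into d^3_{-2,-2}(β=1.8995) × two z-phases.
With c≡cos(β/2)=0.581886 and s≡sin(β/2)=0.813270, N=[1·120·1·120]^{1/2}=120.000000
k∈{0,1} keeps every argument non-negative
  k=0: (−1)^0·120.0000/(120)·0.5819^6·0.8133^0 = +0.038818
  k=1: (−1)^1·120.0000/(24)·0.5819^4·0.8133^2 = -0.379134
d^3_{-2,-2}(1.8995) = +0.038818 -0.379134 = -0.340316
Attach z-rotation phases: D = e^{-i(-2)(4.4322)}·(-0.340316)·e^{-i(-2)(1.6694)} = -0.318119+0.120894i

Wigner D-matrix element, Re=-0.3181 Im=0.1209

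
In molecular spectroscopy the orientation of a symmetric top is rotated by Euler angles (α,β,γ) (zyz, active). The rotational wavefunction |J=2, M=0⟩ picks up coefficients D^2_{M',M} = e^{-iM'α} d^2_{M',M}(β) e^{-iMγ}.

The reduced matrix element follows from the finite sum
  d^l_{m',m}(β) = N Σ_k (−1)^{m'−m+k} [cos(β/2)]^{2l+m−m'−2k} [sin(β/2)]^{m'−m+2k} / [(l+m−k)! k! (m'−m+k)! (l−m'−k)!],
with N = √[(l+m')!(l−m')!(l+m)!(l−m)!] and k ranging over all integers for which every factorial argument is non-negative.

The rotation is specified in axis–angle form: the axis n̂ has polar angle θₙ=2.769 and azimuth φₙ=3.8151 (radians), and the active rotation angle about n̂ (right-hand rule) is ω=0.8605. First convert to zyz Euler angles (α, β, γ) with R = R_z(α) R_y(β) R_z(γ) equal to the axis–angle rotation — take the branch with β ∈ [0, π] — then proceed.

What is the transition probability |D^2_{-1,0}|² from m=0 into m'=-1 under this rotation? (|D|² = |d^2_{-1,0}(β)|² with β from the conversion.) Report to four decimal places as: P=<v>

P=0.1230

Axis–angle → zyz. n̂ = (sinθₙcosφₙ, sinθₙsinφₙ, cosθₙ) = (-0.284541, -0.227058, -0.931387), ω = 0.8605.
R = I cosω + sinω [n̂]ₓ + (1−cosω) n̂n̂ᵀ gives
  R = [+0.680229, +0.728628, -0.079937; -0.683669, +0.669997, +0.289312; +0.264359, -0.142148, +0.953891]
β = atan2(√(R₁₃²+R₂₃²), R₃₃) = 0.304853; α = atan2(R₂₃, R₁₃) mod 2π = 1.840372; γ = atan2(R₃₂, −R₃₁) mod 2π = 3.634950
First d^2_{-1,0}(β=0.3049), then the phase factors e^{-i(-1)α} and e^{-i(0)γ}:
Half-angle: c=0.988406, s=0.151837. N=√(1·6·2·2)=4.898979
k∈{1,2} keeps every argument non-negative
  k=1: (−1)^0·4.8990/(2)·0.9884^3·0.1518^1 = +0.359135
  k=2: (−1)^1·4.8990/(2)·0.9884^1·0.1518^3 = -0.008475
d^2_{-1,0}(0.3049) = +0.359135 -0.008475 = +0.350660
|D^2_{-1,0}|² = |d^2_{-1,0}(β)|² = (+0.350660)² = 0.122963 (the z-rotation phases have unit modulus)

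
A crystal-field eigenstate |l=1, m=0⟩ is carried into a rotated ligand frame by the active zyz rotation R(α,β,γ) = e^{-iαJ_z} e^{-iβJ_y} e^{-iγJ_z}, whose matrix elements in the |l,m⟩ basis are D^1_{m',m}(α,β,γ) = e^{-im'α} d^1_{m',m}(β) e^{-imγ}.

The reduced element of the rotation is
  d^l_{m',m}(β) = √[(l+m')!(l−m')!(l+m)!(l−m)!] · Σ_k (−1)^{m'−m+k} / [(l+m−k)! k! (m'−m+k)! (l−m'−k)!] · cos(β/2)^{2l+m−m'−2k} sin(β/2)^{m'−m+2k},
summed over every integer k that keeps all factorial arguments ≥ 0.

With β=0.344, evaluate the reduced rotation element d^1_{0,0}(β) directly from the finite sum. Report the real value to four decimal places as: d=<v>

d=0.9414

d^1_{0,0}(β=0.3440) via the finite sum:
Half-angle: c=0.985244, s=0.171153. N=√(1·1·1·1)=1.000000
k: max(0,(0)−(0))=0 … min(1+(0),1−(0))=1
  k=0: (−1)^0·1.0000/(1)·0.9852^2·0.1712^0 = +0.970707
  k=1: (−1)^1·1.0000/(1)·0.9852^0·0.1712^2 = -0.029293
d^1_{0,0}(0.3440) = +0.970707 -0.029293 = +0.941413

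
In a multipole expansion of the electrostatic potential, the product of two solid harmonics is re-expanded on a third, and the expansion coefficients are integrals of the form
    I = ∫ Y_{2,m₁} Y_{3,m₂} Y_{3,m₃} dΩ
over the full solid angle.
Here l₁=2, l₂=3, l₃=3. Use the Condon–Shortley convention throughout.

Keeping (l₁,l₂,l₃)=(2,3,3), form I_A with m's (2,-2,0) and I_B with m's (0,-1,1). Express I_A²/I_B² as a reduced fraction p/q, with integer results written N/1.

20/9

Shared (l₁,l₂,l₃)=(2,3,3): N and (l;000)² cancel in I_A²/I_B².
A: Δ = 2!·2!·4!/9! = 1/3780; Racah Σ t=0..0: t=0:+1/24 = 1/24; ⇒ 3j(2 3 3; 2 -2 0)² = 1/21, sgn -1
B: Δ = 2!·2!·4!/9! = 1/3780; Racah Σ t=0..2: t=0:+1/16 t=1:−1/6 t=2:+1/96 = -3/32; ⇒ 3j(2 3 3; 0 -1 1)² = 3/140, sgn -1
I_A²/I_B² = (1/21)/(3/140) = 20/9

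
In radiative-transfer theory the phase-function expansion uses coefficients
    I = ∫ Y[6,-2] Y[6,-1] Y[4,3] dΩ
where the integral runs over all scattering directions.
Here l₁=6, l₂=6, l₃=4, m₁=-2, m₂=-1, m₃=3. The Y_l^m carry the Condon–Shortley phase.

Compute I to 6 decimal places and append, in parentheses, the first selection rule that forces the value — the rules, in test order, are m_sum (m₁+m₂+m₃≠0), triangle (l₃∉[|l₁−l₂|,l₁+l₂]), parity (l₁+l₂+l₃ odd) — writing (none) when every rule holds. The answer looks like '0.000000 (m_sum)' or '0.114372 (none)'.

-0.039511 (none)

Checks pass: Σm=0; 16 even; l₃=4∈[0,12].
(2·6+1)(2·6+1)(2·4+1) = 1521
Δ: 8! 4! 4! / 17! → 1/15315300
sum: t=2:+1/829440 t=3:−1/25920 t=4:+1/9216 t=5:−1/25920 t=6:+1/829440 = 7/207360
3j²(6 6 4; 0 0 0) = Δ·Π!·Σ² = 28/2431  (sign +1)
sum: t=4:+1/82944 t=5:−1/103680 = 1/414720
3j²(6 6 4; -2 -1 3) = Δ·Π!·Σ² = 49/43758  (sign -1)
combine: 4πI² = 1521·28/2431·49/43758 = 686/34969
take √, sign -1: I = -0.03951077
No selection rule forces the value: the integral is nonzero (none).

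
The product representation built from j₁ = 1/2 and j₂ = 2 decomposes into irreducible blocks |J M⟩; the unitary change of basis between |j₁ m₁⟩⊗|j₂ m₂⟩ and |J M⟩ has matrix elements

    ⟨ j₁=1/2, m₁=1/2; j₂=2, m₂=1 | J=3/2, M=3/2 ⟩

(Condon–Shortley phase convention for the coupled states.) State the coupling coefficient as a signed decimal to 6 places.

√[4·1!0!3!/5! · 1!0!3!1!3!0!] = √(36/5)
  +(−1)^0/∏(0,1,0,3,0,0)! = 1/6  (running 1/6)
⟨..|..⟩ = √(36/5)·(1/6) = +0.447214

+√(1/5) = +0.447214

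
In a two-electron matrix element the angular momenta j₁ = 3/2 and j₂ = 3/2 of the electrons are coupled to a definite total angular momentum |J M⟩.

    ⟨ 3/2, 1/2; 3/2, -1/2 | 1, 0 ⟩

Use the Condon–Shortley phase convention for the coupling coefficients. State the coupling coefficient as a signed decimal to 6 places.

√[3·2!1!1!/5! · 2!1!1!2!1!1!] = √(1/5)
  +(−1)^0/∏(0,2,1,1,0,0)! = 1/2  (running 1/2)
  +(−1)^1/∏(1,1,0,0,1,1)! = -1  (running -1/2)
⟨..|..⟩ = √(1/5)·(-1/2) = -0.223607

−√(1/20) = -0.223607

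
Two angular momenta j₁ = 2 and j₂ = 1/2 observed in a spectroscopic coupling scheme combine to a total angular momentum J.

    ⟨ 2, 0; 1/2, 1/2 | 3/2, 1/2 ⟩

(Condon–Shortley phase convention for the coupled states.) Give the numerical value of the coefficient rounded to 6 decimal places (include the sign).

triangle: 1!×3!×0!/5! = 6/120
(j±m)!: 2!×2!×1!×0!×2!×1! = 8
prefactor² = (2J+1)×Δ×N² = 8/5
  k=1: −1/(1!×0!×1!×0!×2!×0!) = -1/2
Σ = -1/2  ⇒  CG² = 8/5×(-1/2)² = 2/5
CG = −√(2/5) = -0.632456

−√(2/5) ≈ -0.632456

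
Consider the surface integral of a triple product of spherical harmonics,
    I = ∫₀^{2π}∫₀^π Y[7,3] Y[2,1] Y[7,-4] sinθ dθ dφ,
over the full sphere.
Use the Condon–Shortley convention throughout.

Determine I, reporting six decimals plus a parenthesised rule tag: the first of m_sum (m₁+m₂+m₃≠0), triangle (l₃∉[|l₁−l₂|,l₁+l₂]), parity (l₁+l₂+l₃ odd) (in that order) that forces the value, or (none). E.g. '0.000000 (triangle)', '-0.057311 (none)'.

0.162315 (none)

m-sum 0 ✓  L=16 even ✓  5≤7≤9 ✓
Π(2lᵢ+1) = 15×5×15 = 1125
triangle coeff Δ(7,2,7) = 1/185640
Σ_t [0,2]: t=0:+1/2419200 t=1:−1/518400 t=2:+1/2419200 = -1/907200
(3j)²=56/3315 [(7 2 7; 0 0 0)], sign=+1
Σ_t [1,2]: t=1:−1/4354560 t=2:+1/14515200 = -1/6220800
(3j)²=77/4420 [(7 2 7; 3 1 -4)], sign=+1
⇒ 4πI² = 16170/48841
I = (+1)√(16170/48841/(4π)) = 0.16231468
No selection rule forces the value: the integral is nonzero (none).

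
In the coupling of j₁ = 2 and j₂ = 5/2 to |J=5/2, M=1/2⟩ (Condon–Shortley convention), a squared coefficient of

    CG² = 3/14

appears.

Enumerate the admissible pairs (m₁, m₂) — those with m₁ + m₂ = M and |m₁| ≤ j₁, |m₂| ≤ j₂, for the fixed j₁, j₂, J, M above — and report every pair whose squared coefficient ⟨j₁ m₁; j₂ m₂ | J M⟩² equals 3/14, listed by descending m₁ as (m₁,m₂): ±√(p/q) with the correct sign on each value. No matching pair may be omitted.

Admissible pairs with m₁+m₂ = M = 1/2: (-2,5/2), (-1,3/2), (0,1/2), (1,-1/2), (2,-3/2)
  (m₁,m₂)=(2,-3/2): CG² = 27/70, CG = +√(27/70)
  (m₁,m₂)=(1,-1/2): CG² = 0/1, CG = 0
  (m₁,m₂)=(0,1/2): CG² = 8/35, CG = −√(8/35)
  (m₁,m₂)=(-1,3/2): CG² = 6/35, CG = +√(6/35)
  (m₁,m₂)=(-2,5/2): CG² = 3/14, CG = +√(3/14)   ← matches the target
Pairs with CG² = 3/14: (-2,5/2): +√(3/14)

(-2,5/2): +√(3/14)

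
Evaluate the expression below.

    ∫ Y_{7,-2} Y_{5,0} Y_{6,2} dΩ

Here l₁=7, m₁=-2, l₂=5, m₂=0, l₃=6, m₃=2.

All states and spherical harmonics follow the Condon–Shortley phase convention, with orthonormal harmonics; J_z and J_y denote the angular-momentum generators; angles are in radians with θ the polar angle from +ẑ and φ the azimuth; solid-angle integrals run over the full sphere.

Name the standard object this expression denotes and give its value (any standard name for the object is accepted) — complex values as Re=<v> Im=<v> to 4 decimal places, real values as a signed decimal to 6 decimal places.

This is a Gaunt coefficient — the integral of a triple product of spherical harmonics over the sphere.
Rules hold: Σm=0, L=18 even, 2≤6≤12.
N = 15·11·13 = 2145
Δ = 6!·8!·4!/19! = 1/174594420
Racah Σ t=1..5: t=1:−1/4147200 t=2:+1/207360 t=3:−1/82944 t=4:+1/207360 t=5:−1/4147200 = -1/345600
⇒ 3j(7 5 6; 0 0 0)² = 420/46189, sgn -1
Racah Σ t=1..5: t=1:−1/116121600 t=2:+1/1451520 t=3:−1/207360 t=4:+1/207360 t=5:−1/1658880 = 1/12902400
⇒ 3j(7 5 6; -2 0 2)² = 27/1293292, sgn +1
4πI² = N·(3j₀)²·(3jₘ)² = 6075/14919047
I = -1·√(0.000407198/4π) = -0.00569243

Gaunt coefficient, -0.005692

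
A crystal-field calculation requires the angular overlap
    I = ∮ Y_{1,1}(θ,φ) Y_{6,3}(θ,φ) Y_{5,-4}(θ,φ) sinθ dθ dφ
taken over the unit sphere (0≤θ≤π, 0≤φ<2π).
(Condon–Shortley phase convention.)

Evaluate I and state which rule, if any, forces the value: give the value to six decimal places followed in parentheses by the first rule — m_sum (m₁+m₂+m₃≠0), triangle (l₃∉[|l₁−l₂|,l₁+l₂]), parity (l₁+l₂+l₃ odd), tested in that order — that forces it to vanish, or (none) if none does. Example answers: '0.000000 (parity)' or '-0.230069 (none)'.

m-sum 0 ✓  L=12 even ✓  5≤5≤7 ✓
Π(2lᵢ+1) = 3×13×11 = 429
triangle coeff Δ(1,6,5) = 1/858
Σ_t [1,1]: t=1:−1/14400 = -1/14400
(3j)²=6/143 [(1 6 5; 0 0 0)], sign=+1
Σ_t [0,0]: t=0:+1/725760 = 1/725760
(3j)²=1/286 [(1 6 5; 1 3 -4)], sign=-1
⇒ 4πI² = 9/143
I = (-1)√(9/143/(4π)) = -0.07076985
No selection rule forces the value: the integral is nonzero (none).

-0.070770 (none)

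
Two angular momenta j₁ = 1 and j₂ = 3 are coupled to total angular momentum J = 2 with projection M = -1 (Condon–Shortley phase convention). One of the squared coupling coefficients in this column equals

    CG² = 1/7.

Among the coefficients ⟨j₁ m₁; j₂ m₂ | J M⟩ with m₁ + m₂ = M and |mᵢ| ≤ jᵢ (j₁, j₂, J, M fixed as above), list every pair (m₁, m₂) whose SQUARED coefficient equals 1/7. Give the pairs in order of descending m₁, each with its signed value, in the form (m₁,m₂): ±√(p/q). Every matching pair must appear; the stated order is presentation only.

(-1,0): +√(1/7)

Admissible pairs with m₁+m₂ = M = -1: (-1,0), (0,-1), (1,-2)
  (m₁,m₂)=(1,-2): CG² = 10/21, CG = +√(10/21)
  (m₁,m₂)=(0,-1): CG² = 8/21, CG = −√(8/21)
  (m₁,m₂)=(-1,0): CG² = 1/7, CG = +√(1/7)   ← matches the target
Pairs with CG² = 1/7: (-1,0): +√(1/7)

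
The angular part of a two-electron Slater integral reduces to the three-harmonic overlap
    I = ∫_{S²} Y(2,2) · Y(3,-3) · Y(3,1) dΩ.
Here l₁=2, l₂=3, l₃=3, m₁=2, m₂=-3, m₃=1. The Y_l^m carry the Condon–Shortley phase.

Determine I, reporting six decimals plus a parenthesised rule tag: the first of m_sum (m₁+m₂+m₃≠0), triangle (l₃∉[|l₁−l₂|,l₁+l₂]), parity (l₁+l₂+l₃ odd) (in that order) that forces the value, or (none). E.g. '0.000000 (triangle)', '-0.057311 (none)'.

0.132981 (none)

Checks pass: Σm=0; 8 even; l₃=3∈[1,5].
(2·2+1)(2·3+1)(2·3+1) = 245
Δ: 2! 2! 4! / 9! → 1/3780
sum: t=0:+1/24 t=1:−1/4 t=2:+1/24 = -1/6
3j²(2 3 3; 0 0 0) = Δ·Π!·Σ² = 4/105  (sign +1)
sum: t=0:+1/96 = 1/96
3j²(2 3 3; 2 -3 1) = Δ·Π!·Σ² = 1/42  (sign +1)
combine: 4πI² = 245·4/105·1/42 = 2/9
take √, sign +1: I = 0.13298076
No selection rule forces the value: the integral is nonzero (none).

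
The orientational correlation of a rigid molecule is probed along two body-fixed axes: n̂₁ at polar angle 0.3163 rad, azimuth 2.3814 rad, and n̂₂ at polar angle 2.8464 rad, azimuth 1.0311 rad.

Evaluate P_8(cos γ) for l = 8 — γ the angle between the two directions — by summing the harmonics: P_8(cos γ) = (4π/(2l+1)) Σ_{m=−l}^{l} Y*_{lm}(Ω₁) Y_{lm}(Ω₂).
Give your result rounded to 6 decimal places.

Summing Y*_{l m}(θ₁,φ₁)·Y_{l m}(θ₂,φ₂) over m ∈ [−8, 8]; prefactor 4π/(2·8+1) = 0.739198:
  m=-8: Y*=0.00004 + 0.00001j  Y=-0.00001 - 0.00002j  product -0.00000 - 0.00000j
  m=-7: Y*=-0.00032 - 0.00045j  Y=-0.00021 + 0.00028j  product 0.00000 + 0.00000j
  m=-6: Y*=-0.00064 + 0.00423j  Y=0.00289 + 0.00028j  product -0.00000 + 0.00001j
  m=-5: Y*=0.01876 - 0.01454j  Y=-0.00746 - 0.01572j  product -0.00037 - 0.00019j
  m=-4: Y*=-0.09624 - 0.00974j  Y=-0.04256 + 0.06384j  product 0.00472 - 0.00573j
  m=-3: Y*=0.18452 + 0.21478j  Y=0.24413 + 0.01180j  product 0.04251 + 0.05461j
  m=-2: Y*=0.02755 - 0.54604j  Y=-0.24560 - 0.45890j  product -0.25734 + 0.12146j
  m=-1: Y*=-0.37953 + 0.36086j  Y=-0.29857 + 0.49844j  product -0.06655 - 0.29691j
  m=+0: Y*=-0.16193 + 0.00000j  Y=-0.06284 + 0.00000j  product 0.01018 + 0.00000j
  m=+1: Y*=0.37953 + 0.36086j  Y=0.29857 + 0.49844j  product -0.06655 + 0.29691j
  m=+2: Y*=0.02755 + 0.54604j  Y=-0.24560 + 0.45890j  product -0.25734 - 0.12146j
  m=+3: Y*=-0.18452 + 0.21478j  Y=-0.24413 + 0.01180j  product 0.04251 - 0.05461j
  m=+4: Y*=-0.09624 + 0.00974j  Y=-0.04256 - 0.06384j  product 0.00472 + 0.00573j
  m=+5: Y*=-0.01876 - 0.01454j  Y=0.00746 - 0.01572j  product -0.00037 + 0.00019j
  m=+6: Y*=-0.00064 - 0.00423j  Y=0.00289 - 0.00028j  product -0.00000 - 0.00001j
  m=+7: Y*=0.00032 - 0.00045j  Y=0.00021 + 0.00028j  product 0.00000 - 0.00000j
  m=+8: Y*=0.00004 - 0.00001j  Y=-0.00001 + 0.00002j  product -0.00000 + 0.00000j
Total Σ_m = -0.54389 + 0.00000j. Multiply by 0.739198: -0.40204 + 0.00000j. P_8(cos γ) = -0.402044

-0.402044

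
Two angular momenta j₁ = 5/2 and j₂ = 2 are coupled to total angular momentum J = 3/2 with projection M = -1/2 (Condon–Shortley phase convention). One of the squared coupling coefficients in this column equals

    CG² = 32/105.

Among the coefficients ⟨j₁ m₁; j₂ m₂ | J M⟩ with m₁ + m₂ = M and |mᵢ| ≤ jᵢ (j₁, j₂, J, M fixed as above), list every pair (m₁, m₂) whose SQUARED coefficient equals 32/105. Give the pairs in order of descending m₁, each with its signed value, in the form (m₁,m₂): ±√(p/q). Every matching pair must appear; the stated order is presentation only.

Admissible pairs with m₁+m₂ = M = -1/2: (-5/2,2), (-3/2,1), (-1/2,0), (1/2,-1), (3/2,-2)
  (m₁,m₂)=(3/2,-2): CG² = 32/105, CG = +√(32/105)   ← matches the target
  (m₁,m₂)=(1/2,-1): CG² = 5/21, CG = −√(5/21)
  (m₁,m₂)=(-1/2,0): CG² = 2/35, CG = +√(2/35)
  (m₁,m₂)=(-3/2,1): CG² = 2/105, CG = +√(2/105)
  (m₁,m₂)=(-5/2,2): CG² = 8/21, CG = −√(8/21)
Pairs with CG² = 32/105: (3/2,-2): +√(32/105)

(3/2,-2): +√(32/105)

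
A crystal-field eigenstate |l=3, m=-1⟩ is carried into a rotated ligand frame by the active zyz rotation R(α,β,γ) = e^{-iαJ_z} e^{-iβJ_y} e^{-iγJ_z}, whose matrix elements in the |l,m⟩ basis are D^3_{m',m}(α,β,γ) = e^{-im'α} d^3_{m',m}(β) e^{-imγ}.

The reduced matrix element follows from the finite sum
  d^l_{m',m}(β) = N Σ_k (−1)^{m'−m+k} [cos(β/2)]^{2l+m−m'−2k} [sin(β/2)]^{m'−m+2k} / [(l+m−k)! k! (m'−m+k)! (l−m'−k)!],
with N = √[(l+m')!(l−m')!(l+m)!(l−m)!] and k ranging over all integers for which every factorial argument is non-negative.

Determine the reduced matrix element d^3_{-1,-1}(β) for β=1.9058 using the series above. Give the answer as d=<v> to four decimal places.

d^3_{-1,-1}(β=1.9058) via the finite sum:
With c≡cos(β/2)=0.579322 and s≡sin(β/2)=0.815099, N=[2·24·2·24]^{1/2}=48.000000
k: max(0,(-1)−(-1))=0 … min(3+(-1),3−(-1))=2
  k=0: (−1)^0·48.0000/(48)·0.5793^6·0.8151^0 = +0.037802
  k=1: (−1)^1·48.0000/(6)·0.5793^4·0.8151^2 = -0.598673
  k=2: (−1)^2·48.0000/(8)·0.5793^2·0.8151^4 = +0.888858
d^3_{-1,-1}(1.9058) = +0.037802 -0.598673 +0.888858 = +0.327987

d=0.3280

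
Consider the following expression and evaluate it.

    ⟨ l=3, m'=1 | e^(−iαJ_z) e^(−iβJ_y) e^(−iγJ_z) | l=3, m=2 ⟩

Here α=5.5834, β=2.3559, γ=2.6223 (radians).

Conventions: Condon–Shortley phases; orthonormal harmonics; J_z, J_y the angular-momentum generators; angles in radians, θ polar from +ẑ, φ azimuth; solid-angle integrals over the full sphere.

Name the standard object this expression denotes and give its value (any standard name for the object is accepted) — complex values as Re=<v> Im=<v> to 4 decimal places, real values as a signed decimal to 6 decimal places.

Wigner D-matrix element, Re=0.0427 Im=-0.2522

This is a Wigner D-matrix element — the rotation-matrix element ⟨l m'| R(α,β,γ) |l m⟩ in the angular-momentum basis.
Split into d^3_{1,2}(β=2.3559) × two z-phases.
c=cos(2.355900/2)=0.382819, s=sin(2.355900/2)=0.923823; N=√[24·2·120·1]=75.894664
k∈{1,2} keeps every argument non-negative
  k=1: (−1)^0·75.8947/(24)·0.3828^5·0.9238^1 = +0.024019
  k=2: (−1)^1·75.8947/(12)·0.3828^3·0.9238^3 = -0.279755
d^3_{1,2}(2.3559) = +0.024019 -0.279755 = -0.255736
Attach z-rotation phases: D = e^{-i(1)(5.5834)}·(-0.255736)·e^{-i(2)(2.6223)} = +0.042655-0.252154i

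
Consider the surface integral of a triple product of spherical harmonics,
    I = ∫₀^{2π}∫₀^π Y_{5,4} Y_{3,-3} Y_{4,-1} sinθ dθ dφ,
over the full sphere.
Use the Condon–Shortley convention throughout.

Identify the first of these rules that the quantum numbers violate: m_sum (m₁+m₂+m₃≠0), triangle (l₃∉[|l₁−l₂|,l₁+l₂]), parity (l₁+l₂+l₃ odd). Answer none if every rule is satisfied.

azimuthal sum: 4 − 3 − 1 = 0  ✓
2 ≤ 4 ≤ 8 (triangle on l)  ✓
L = 5 + 3 + 4 = 12 (even)  ✓

none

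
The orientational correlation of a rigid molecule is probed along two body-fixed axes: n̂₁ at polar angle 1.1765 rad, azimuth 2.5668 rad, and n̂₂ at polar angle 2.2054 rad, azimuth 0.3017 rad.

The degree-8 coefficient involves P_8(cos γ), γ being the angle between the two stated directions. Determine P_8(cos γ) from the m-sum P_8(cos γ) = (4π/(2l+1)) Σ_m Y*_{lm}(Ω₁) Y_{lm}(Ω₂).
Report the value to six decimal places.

0.302891

Summing Y*_{l m}(θ₁,φ₁)·Y_{l m}(θ₂,φ₂) over m ∈ [−8, 8]; prefactor 4π/(2·8+1) = 0.739198:
  [-8]  conj(Y_{8,-8})(Ω₁) = -0.030969+0.270369i ; Y_{8,-8}(Ω₂) = -0.068061-0.060663i ; Δ = +0.018509-0.016523i
  [-7]  conj(Y_{8,-7})(Ω₁) = +0.287901-0.349654i ; Y_{8,-7}(Ω₂) = +0.138288+0.230124i ; Δ = +0.120277+0.017900i
  [-6]  conj(Y_{8,-6})(Ω₁) = -0.269720+0.085556i ; Y_{8,-6}(Ω₂) = -0.104007-0.426111i ; Δ = +0.064509+0.106032i
  [-5]  conj(Y_{8,-5})(Ω₁) = -0.158921-0.043577i ; Y_{8,-5}(Ω₂) = -0.023097+0.370285i ; Δ = +0.019807-0.057840i
  [-4]  conj(Y_{8,-4})(Ω₁) = +0.232573+0.260734i ; Y_{8,-4}(Ω₂) = -0.005495+0.014423i ; Δ = -0.005038+0.001922i
  [-3]  conj(Y_{8,-3})(Ω₁) = +0.000500+0.003227i ; Y_{8,-3}(Ω₂) = +0.220560-0.280871i ; Δ = +0.001017+0.000571i
  [-2]  conj(Y_{8,-2})(Ω₁) = +0.136616-0.304928i ; Y_{8,-2}(Ω₂) = -0.147766+0.101831i ; Δ = +0.010864+0.058970i
  [-1]  conj(Y_{8,-1})(Ω₁) = -0.053126+0.034412i ; Y_{8,-1}(Ω₂) = -0.270796+0.084272i ; Δ = +0.011486-0.013796i
  [+0]  conj(Y_{8,0})(Ω₁) = -0.323252-0.000000i ; Y_{8,0}(Ω₂) = +0.226157+0.000000i ; Δ = -0.073106-0.000000i
  [+1]  conj(Y_{8,1})(Ω₁) = +0.053126+0.034412i ; Y_{8,1}(Ω₂) = +0.270796+0.084272i ; Δ = +0.011486+0.013796i
  [+2]  conj(Y_{8,2})(Ω₁) = +0.136616+0.304928i ; Y_{8,2}(Ω₂) = -0.147766-0.101831i ; Δ = +0.010864-0.058970i
  [+3]  conj(Y_{8,3})(Ω₁) = -0.000500+0.003227i ; Y_{8,3}(Ω₂) = -0.220560-0.280871i ; Δ = +0.001017-0.000571i
  [+4]  conj(Y_{8,4})(Ω₁) = +0.232573-0.260734i ; Y_{8,4}(Ω₂) = -0.005495-0.014423i ; Δ = -0.005038-0.001922i
  [+5]  conj(Y_{8,5})(Ω₁) = +0.158921-0.043577i ; Y_{8,5}(Ω₂) = +0.023097+0.370285i ; Δ = +0.019807+0.057840i
  [+6]  conj(Y_{8,6})(Ω₁) = -0.269720-0.085556i ; Y_{8,6}(Ω₂) = -0.104007+0.426111i ; Δ = +0.064509-0.106032i
  [+7]  conj(Y_{8,7})(Ω₁) = -0.287901-0.349654i ; Y_{8,7}(Ω₂) = -0.138288+0.230124i ; Δ = +0.120277-0.017900i
  [+8]  conj(Y_{8,8})(Ω₁) = -0.030969-0.270369i ; Y_{8,8}(Ω₂) = -0.068061+0.060663i ; Δ = +0.018509+0.016523i
Accumulated sum +0.409756-0.000000i; after 4π/(2l+1) scaling, +0.302891-0.000000i ⇒ P_8 = 0.302891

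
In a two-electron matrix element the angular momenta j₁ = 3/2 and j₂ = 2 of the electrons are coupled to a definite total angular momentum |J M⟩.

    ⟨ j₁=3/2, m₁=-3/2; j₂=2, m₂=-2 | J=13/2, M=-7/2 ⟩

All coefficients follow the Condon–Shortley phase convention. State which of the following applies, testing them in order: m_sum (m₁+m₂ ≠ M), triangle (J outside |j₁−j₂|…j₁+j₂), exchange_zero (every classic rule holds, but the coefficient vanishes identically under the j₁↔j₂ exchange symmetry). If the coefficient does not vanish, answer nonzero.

triangle

m-sum: m₁+m₂ = -3/2+(-2) = -7/2, M = -7/2  ✓
triangle: need |j₁−j₂| ≤ J ≤ j₁+j₂, i.e. J ∈ [1/2, 7/2]; J = 13/2 is outside ✗ ⇒ coefficient is 0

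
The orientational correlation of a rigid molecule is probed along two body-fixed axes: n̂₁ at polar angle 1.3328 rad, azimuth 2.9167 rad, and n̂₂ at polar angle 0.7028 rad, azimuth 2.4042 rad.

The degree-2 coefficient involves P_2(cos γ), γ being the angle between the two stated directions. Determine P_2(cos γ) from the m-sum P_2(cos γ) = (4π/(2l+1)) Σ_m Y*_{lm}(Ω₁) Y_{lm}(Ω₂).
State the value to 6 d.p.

0.293503

Addition theorem: P_2(cos γ) = (4π/5) Σ_m Y*_{lm}(Ω₁) Y_{lm}(Ω₂), m = −2…2:
  term(m=-2) = +0.030560+0.050318i   from Y*(Ω₁)=+0.328521-0.158607i, Y(Ω₂)=+0.015470+0.160633i
  term(m=-1) = +0.058775+0.033069i   from Y*(Ω₁)=-0.172542+0.039471i, Y(Ω₂)=-0.282037-0.256180i
  term(m=+0) = -0.061888-0.000000i   from Y*(Ω₁)=-0.262802-0.000000i, Y(Ω₂)=+0.235493+0.000000i
  term(m=+1) = +0.058775-0.033069i   from Y*(Ω₁)=+0.172542+0.039471i, Y(Ω₂)=+0.282037-0.256180i
  term(m=+2) = +0.030560-0.050318i   from Y*(Ω₁)=+0.328521+0.158607i, Y(Ω₂)=+0.015470-0.160633i
Total Σ_m = +0.116781+0.000000i. Multiply by 2.513274: +0.293503+0.000000i. P_2(cos γ) = 0.293503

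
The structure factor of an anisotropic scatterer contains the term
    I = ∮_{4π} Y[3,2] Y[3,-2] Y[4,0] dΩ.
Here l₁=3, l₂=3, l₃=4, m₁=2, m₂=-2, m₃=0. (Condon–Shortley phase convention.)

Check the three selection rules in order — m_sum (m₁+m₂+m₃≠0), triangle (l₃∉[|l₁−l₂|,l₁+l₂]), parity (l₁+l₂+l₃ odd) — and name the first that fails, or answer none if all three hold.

m₁+m₂+m₃ = 2 − 2 + 0 = 0  ✓
triangle: |3−3|=0 ≤ l₃=4 ≤ 3+3=6  ✓
parity: l₁+l₂+l₃ = 10 is even  ✓

none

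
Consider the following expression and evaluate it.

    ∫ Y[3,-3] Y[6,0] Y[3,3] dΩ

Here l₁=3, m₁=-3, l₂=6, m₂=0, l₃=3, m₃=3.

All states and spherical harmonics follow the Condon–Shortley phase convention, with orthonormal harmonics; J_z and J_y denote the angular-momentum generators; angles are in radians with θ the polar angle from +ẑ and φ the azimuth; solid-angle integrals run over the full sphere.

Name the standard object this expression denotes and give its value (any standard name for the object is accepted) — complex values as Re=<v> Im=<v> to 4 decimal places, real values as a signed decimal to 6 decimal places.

This is a Gaunt coefficient — the integral of a triple product of spherical harmonics over the sphere.
Checks pass: Σm=0; 12 even; l₃=3∈[3,9].
(2·3+1)(2·6+1)(2·3+1) = 637
Δ: 6! 0! 6! / 13! → 1/12012
sum: t=3:−1/1296 = -1/1296
3j²(3 6 3; 0 0 0) = Δ·Π!·Σ² = 100/3003  (sign +1)
sum: t=6:+1/518400 = 1/518400
3j²(3 6 3; -3 0 3) = Δ·Π!·Σ² = 1/12012  (sign +1)
combine: 4πI² = 637·100/3003·1/12012 = 25/14157
take √, sign +1: I = 0.01185440

Gaunt coefficient, +0.011854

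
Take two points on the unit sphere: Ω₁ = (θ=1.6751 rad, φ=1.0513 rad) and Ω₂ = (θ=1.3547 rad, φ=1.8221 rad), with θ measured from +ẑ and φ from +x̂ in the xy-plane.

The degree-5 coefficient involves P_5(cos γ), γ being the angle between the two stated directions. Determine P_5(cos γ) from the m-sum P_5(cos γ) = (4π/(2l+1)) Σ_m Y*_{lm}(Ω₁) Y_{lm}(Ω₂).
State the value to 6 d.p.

Term-by-term m-sum for l=5 (normalisation 4π/11 = 1.142397):
  term(m=-5) = -0.14103 + 0.12181j   from Y*(Ω₁)=0.23380 - 0.38643j, Y(Ω₂)=-0.39240 - 0.12755j
  term(m=-4) = 0.04275 + 0.00250j   from Y*(Ω₁)=0.07262 + 0.13069j, Y(Ω₂)=0.15350 - 0.24183j
  term(m=-3) = -0.03920 - 0.04280j   from Y*(Ω₁)=0.30711 + 0.00378j, Y(Ω₂)=-0.12935 - 0.13777j
  term(m=-2) = -0.00147 + 0.05045j   from Y*(Ω₁)=-0.08563 + 0.14554j, Y(Ω₂)=0.26191 - 0.14397j
  term(m=-1) = 0.02437 - 0.02367j   from Y*(Ω₁)=0.13453 + 0.23523j, Y(Ω₂)=-0.03117 - 0.12143j
  term(m=+0) = -0.05184 + 0.00000j   from Y*(Ω₁)=-0.17349 + 0.00000j, Y(Ω₂)=0.29878 + 0.00000j
  term(m=+1) = 0.02437 + 0.02367j   from Y*(Ω₁)=-0.13453 + 0.23523j, Y(Ω₂)=0.03117 - 0.12143j
  term(m=+2) = -0.00147 - 0.05045j   from Y*(Ω₁)=-0.08563 - 0.14554j, Y(Ω₂)=0.26191 + 0.14397j
  term(m=+3) = -0.03920 + 0.04280j   from Y*(Ω₁)=-0.30711 + 0.00378j, Y(Ω₂)=0.12935 - 0.13777j
  term(m=+4) = 0.04275 - 0.00250j   from Y*(Ω₁)=0.07262 - 0.13069j, Y(Ω₂)=0.15350 + 0.24183j
  term(m=+5) = -0.14103 - 0.12181j   from Y*(Ω₁)=-0.23380 - 0.38643j, Y(Ω₂)=0.39240 - 0.12755j
Σ over m = -0.28102 + 0.00000j; ×(4π/11) → -0.32103 + 0.00000j. Real part: -0.321032

-0.321032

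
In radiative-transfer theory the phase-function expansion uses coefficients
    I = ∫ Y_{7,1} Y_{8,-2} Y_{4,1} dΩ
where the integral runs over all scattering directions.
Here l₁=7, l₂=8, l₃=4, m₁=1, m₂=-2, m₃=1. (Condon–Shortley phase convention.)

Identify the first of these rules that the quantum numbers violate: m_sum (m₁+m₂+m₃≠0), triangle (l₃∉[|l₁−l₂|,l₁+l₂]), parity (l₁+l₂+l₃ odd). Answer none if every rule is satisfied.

Σmᵢ = 0  ✓
l₃∈[|l₁−l₂|,l₁+l₂]=[1,15], have l₃=4  ✓
Σlᵢ = 19 ⇒ odd  ✗

parity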